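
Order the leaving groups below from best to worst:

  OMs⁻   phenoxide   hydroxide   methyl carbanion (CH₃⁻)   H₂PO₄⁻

OMs⁻ > H₂PO₄⁻ > phenoxide > hydroxide > methyl carbanion (CH₃⁻)

The more stable X⁻ (or X) is on its own — i.e. the weaker a base it is — the better a leaving group it makes.
OMs⁻: pKₐ(CH₃SO₃H (MsOH)) ≈ -1.9 — resonance-delocalised alkanesulfonate
H₂PO₄⁻: pKₐ(H₃PO₄) ≈ 2.1 — moderate base; biological leaving group after further activation
phenoxide: pKₐ(C₆H₅OH (phenol)) ≈ 10 — resonance into the ring helps, but still a poor LG
hydroxide: pKₐ(H₂O) ≈ 15.7
methyl carbanion (CH₃⁻): pKₐ(CH₄) ≈ 48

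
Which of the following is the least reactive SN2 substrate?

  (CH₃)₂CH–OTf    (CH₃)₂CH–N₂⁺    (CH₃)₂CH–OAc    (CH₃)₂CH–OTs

(CH₃)₂CH–OAc

The skeletons are identical, so relative rate is governed entirely by leaving-group ability.
Rank by basicity of the departing species: weakest base leaves most easily.
(CH₃)₂CH–N₂⁺ loses N₂: no meaningful conjugate acid; N₂ departs as an exceptionally stable neutral molecule
(CH₃)₂CH–OTf loses OTf⁻: pKₐ(CF₃SO₃H (triflic acid)) ≈ -14
(CH₃)₂CH–OTs loses OTs⁻: pKₐ(p-CH₃C₆H₄SO₃H (TsOH)) ≈ -2.8
(CH₃)₂CH–OAc loses AcO⁻: pKₐ(CH₃COOH) ≈ 4.8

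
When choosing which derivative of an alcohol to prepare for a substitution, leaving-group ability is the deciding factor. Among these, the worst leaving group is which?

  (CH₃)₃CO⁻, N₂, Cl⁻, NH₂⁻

Leaving-group ability tracks the stability of the departed species; conjugate-acid pKₐ is the usual yardstick (lower pKₐ → better LG).
N₂: no meaningful conjugate acid; N₂ departs as an exceptionally stable neutral molecule
Cl⁻: pKₐ(HCl) ≈ -7
(CH₃)₃CO⁻: pKₐ(t-BuOH) ≈ 18
NH₂⁻: pKₐ(NH₃) ≈ 38

NH₂⁻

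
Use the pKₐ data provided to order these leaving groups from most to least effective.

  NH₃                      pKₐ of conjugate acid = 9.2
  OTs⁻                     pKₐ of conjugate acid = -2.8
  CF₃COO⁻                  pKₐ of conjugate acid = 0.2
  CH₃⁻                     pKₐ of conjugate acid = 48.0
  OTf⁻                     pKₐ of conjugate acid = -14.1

Lower conjugate-acid pKₐ ⇒ weaker base ⇒ better leaving group.
Sorting by the given values: OTf⁻ (-14.1), OTs⁻ (-2.8), CF₃COO⁻ (0.2), NH₃ (9.2), CH₃⁻ (48.0).

OTf⁻ > OTs⁻ > CF₃COO⁻ > NH₃ > CH₃⁻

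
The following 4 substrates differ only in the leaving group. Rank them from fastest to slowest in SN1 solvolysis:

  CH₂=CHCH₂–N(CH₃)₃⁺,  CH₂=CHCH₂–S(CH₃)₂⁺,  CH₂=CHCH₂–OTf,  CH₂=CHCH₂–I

CH₂=CHCH₂–OTf > CH₂=CHCH₂–I > CH₂=CHCH₂–S(CH₃)₂⁺ > CH₂=CHCH₂–N(CH₃)₃⁺

With the same alkyl group throughout, only the leaving group differentiates the rates.
Leaving-group ability tracks the stability of the departed species; conjugate-acid pKₐ is the usual yardstick (lower pKₐ → better LG).
CH₂=CHCH₂–OTf loses OTf⁻: pKₐ(CF₃SO₃H (triflic acid)) ≈ -14
CH₂=CHCH₂–I loses I⁻: pKₐ(HI) ≈ -10
CH₂=CHCH₂–S(CH₃)₂⁺ loses SR'₂: pKₐ(R'₂SH⁺) ≈ -7
CH₂=CHCH₂–N(CH₃)₃⁺ loses NR'₃: pKₐ(R'₃NH⁺) ≈ 10.7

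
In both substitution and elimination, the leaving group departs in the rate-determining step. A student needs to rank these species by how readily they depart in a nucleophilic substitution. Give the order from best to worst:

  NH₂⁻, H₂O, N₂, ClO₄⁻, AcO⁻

N₂ > ClO₄⁻ > H₂O > AcO⁻ > NH₂⁻

N₂: no meaningful conjugate acid; N₂ departs as an exceptionally stable neutral molecule
ClO₄⁻: pKₐ(HClO₄) ≈ -10
H₂O: pKₐ(H₃O⁺) ≈ -1.7
AcO⁻: pKₐ(CH₃COOH) ≈ 4.8
NH₂⁻: pKₐ(NH₃) ≈ 38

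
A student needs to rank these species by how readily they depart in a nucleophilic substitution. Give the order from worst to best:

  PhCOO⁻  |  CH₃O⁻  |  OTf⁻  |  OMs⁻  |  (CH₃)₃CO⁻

(CH₃)₃CO⁻ < CH₃O⁻ < PhCOO⁻ < OMs⁻ < OTf⁻

The more stable X⁻ (or X) is on its own — i.e. the weaker a base it is — the better a leaving group it makes.
OTf⁻: pKₐ(CF₃SO₃H (triflic acid)) ≈ -14
OMs⁻: pKₐ(CH₃SO₃H (MsOH)) ≈ -1.9
PhCOO⁻: pKₐ(C₆H₅COOH) ≈ 4.2
CH₃O⁻: pKₐ(CH₃OH) ≈ 15.5
(CH₃)₃CO⁻: pKₐ(t-BuOH) ≈ 18
Reversing gives the worst-to-best order requested.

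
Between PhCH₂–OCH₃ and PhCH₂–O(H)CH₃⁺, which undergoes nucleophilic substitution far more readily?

PhCH₂–O(H)CH₃⁺

From PhCH₂–OCH₃ the departing group would be CH₃O⁻ (pKₐ(CH₃OH) ≈ 15.5). Strong base; alkoxides do not leave unassisted.
From PhCH₂–O(H)CH₃⁺ the leaving group is R'OH (pKₐ(R'OH₂⁺) ≈ -2.4). Neutral; leaves from a protonated ether (an oxonium ion, R–O(H)R'⁺).
(In practice PhCH₂–O(H)CH₃⁺ is made from PhCH₂–OCH₃ by protonation with concentrated HI, allowing neutral methanol, rather than methoxide, to depart.)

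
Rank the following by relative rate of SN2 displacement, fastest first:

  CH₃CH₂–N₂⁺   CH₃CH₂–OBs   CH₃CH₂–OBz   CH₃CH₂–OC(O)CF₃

Identical carbon frameworks mean the comparison reduces to leaving-group quality.
A good leaving group is a weak base: the lower the pKₐ of its conjugate acid, the more readily it departs.
CH₃CH₂–N₂⁺ loses N₂: no meaningful conjugate acid; N₂ departs as an exceptionally stable neutral molecule
CH₃CH₂–OBs loses OBs⁻: pKₐ(p-BrC₆H₄SO₃H) ≈ -2.8
CH₃CH₂–OC(O)CF₃ loses CF₃COO⁻: pKₐ(CF₃COOH) ≈ 0.2
CH₃CH₂–OBz loses PhCOO⁻: pKₐ(C₆H₅COOH) ≈ 4.2

CH₃CH₂–N₂⁺ > CH₃CH₂–OBs > CH₃CH₂–OC(O)CF₃ > CH₃CH₂–OBz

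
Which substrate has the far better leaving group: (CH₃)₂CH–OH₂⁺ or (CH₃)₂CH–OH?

From (CH₃)₂CH–OH the departing group would be OH⁻ (pKₐ(H₂O) ≈ 15.7). Strong base; essentially never leaves without prior activation.
From (CH₃)₂CH–OH₂⁺ the leaving group is H₂O (pKₐ(H₃O⁺) ≈ -1.7). Neutral; leaves from a protonated alcohol (R–OH₂⁺).
(In practice (CH₃)₂CH–OH₂⁺ is made from (CH₃)₂CH–OH by protonation with strong acid, converting the leaving group from hydroxide to neutral water.)

(CH₃)₂CH–OH₂⁺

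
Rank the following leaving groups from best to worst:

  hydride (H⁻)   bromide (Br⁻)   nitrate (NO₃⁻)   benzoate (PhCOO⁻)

bromide (Br⁻) > nitrate (NO₃⁻) > benzoate (PhCOO⁻) > hydride (H⁻)

The more stable X⁻ (or X) is on its own — i.e. the weaker a base it is — the better a leaving group it makes.
bromide (Br⁻): pKₐ(HBr) ≈ -9
nitrate (NO₃⁻): pKₐ(HNO₃) ≈ -1.3
benzoate (PhCOO⁻): pKₐ(C₆H₅COOH) ≈ 4.2 — aryl carboxylate
hydride (H⁻): pKₐ(H₂) ≈ 36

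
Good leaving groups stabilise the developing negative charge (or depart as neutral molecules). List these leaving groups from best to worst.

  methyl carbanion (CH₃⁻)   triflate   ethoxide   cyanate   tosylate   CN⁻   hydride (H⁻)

The more stable X⁻ (or X) is on its own — i.e. the weaker a base it is — the better a leaving group it makes.
triflate: pKₐ(CF₃SO₃H (triflic acid)) ≈ -14 — charge spread over three oxygens and a CF₃ group; the premier leaving group in synthesis
tosylate: pKₐ(p-CH₃C₆H₄SO₃H (TsOH)) ≈ -2.8
cyanate: pKₐ(HOCN) ≈ 3.5 — resonance between N and O
CN⁻: pKₐ(HCN) ≈ 9.2 — sp carbon stabilises the charge somewhat, but still a poor LG
ethoxide: pKₐ(CH₃CH₂OH) ≈ 16
hydride (H⁻): pKₐ(H₂) ≈ 36 — extremely strong base; leaves only in special hydride-transfer contexts
methyl carbanion (CH₃⁻): pKₐ(CH₄) ≈ 48

triflate > tosylate > cyanate > CN⁻ > ethoxide > hydride (H⁻) > methyl carbanion (CH₃⁻)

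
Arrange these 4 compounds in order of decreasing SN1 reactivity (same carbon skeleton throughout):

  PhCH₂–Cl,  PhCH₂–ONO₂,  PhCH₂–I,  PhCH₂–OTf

Identical carbon frameworks mean the comparison reduces to leaving-group quality.
The more stable X⁻ (or X) is on its own — i.e. the weaker a base it is — the better a leaving group it makes.
PhCH₂–OTf loses OTf⁻: pKₐ(CF₃SO₃H (triflic acid)) ≈ -14
PhCH₂–I loses I⁻: pKₐ(HI) ≈ -10
PhCH₂–Cl loses Cl⁻: pKₐ(HCl) ≈ -7
PhCH₂–ONO₂ loses NO₃⁻: pKₐ(HNO₃) ≈ -1.3

PhCH₂–OTf > PhCH₂–I > PhCH₂–Cl > PhCH₂–ONO₂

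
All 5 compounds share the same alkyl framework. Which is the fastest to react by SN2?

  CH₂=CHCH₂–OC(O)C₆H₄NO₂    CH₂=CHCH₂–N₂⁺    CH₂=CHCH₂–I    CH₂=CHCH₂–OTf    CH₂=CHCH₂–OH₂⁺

Identical carbon frameworks mean the comparison reduces to leaving-group quality.
A good leaving group is a weak base: the lower the pKₐ of its conjugate acid, the more readily it departs.
CH₂=CHCH₂–N₂⁺ loses N₂: no meaningful conjugate acid; N₂ departs as an exceptionally stable neutral molecule
CH₂=CHCH₂–OTf loses OTf⁻: pKₐ(CF₃SO₃H (triflic acid)) ≈ -14
CH₂=CHCH₂–I loses I⁻: pKₐ(HI) ≈ -10
CH₂=CHCH₂–OH₂⁺ loses H₂O: pKₐ(H₃O⁺) ≈ -1.7
CH₂=CHCH₂–OC(O)C₆H₄NO₂ loses p-O₂N–C₆H₄–COO⁻: pKₐ(p-nitrobenzoic acid) ≈ 3.4

CH₂=CHCH₂–N₂⁺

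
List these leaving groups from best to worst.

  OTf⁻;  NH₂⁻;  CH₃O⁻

OTf⁻: pKₐ(CF₃SO₃H (triflic acid)) ≈ -14 — charge spread over three oxygens and a CF₃ group; the premier leaving group in synthesis
CH₃O⁻: pKₐ(CH₃OH) ≈ 15.5 — strong base; alkoxides do not leave unassisted
NH₂⁻: pKₐ(NH₃) ≈ 38 — extremely strong base; never a leaving group

OTf⁻ > CH₃O⁻ > NH₂⁻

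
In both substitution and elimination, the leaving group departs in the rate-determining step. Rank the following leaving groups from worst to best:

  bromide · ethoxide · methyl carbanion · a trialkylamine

methyl carbanion < ethoxide < a trialkylamine < bromide

Leaving-group ability tracks the stability of the departed species; conjugate-acid pKₐ is the usual yardstick (lower pKₐ → better LG).
bromide: pKₐ(HBr) ≈ -9 — weak base; good leaving group
a trialkylamine: pKₐ(R'₃NH⁺) ≈ 10.7 — neutral but still a fairly strong base; Hofmann-elimination LG
ethoxide: pKₐ(CH₃CH₂OH) ≈ 16 — strong base; alkoxides do not leave unassisted
methyl carbanion: pKₐ(CH₄) ≈ 48
The question asks for worst first, so the sequence is read in increasing leaving-group ability.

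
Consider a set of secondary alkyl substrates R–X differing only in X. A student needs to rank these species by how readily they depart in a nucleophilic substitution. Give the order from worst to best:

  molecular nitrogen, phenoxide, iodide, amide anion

amide anion < phenoxide < iodide < molecular nitrogen

molecular nitrogen: no meaningful conjugate acid; N₂ departs as an exceptionally stable neutral molecule
iodide: pKₐ(HI) ≈ -10 — large, highly polarisable; very weak base
phenoxide: pKₐ(C₆H₅OH (phenol)) ≈ 10 — resonance into the ring helps, but still a poor LG
amide anion: pKₐ(NH₃) ≈ 38 — extremely strong base; never a leaving group
Listed from poorest to best leaving group as asked.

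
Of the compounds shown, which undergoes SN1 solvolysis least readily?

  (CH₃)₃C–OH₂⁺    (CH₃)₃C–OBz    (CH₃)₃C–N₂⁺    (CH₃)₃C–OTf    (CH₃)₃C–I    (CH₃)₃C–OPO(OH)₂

(CH₃)₃C–OBz

Identical carbon frameworks mean the comparison reduces to leaving-group quality.
The more stable X⁻ (or X) is on its own — i.e. the weaker a base it is — the better a leaving group it makes.
(CH₃)₃C–N₂⁺ loses N₂: no meaningful conjugate acid; N₂ departs as an exceptionally stable neutral molecule
(CH₃)₃C–OTf loses OTf⁻: pKₐ(CF₃SO₃H (triflic acid)) ≈ -14
(CH₃)₃C–I loses I⁻: pKₐ(HI) ≈ -10
(CH₃)₃C–OH₂⁺ loses H₂O: pKₐ(H₃O⁺) ≈ -1.7
(CH₃)₃C–OPO(OH)₂ loses H₂PO₄⁻: pKₐ(H₃PO₄) ≈ 2.1
(CH₃)₃C–OBz loses PhCOO⁻: pKₐ(C₆H₅COOH) ≈ 4.2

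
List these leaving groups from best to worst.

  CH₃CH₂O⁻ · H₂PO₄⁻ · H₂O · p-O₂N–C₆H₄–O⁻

H₂O: pKₐ(H₃O⁺) ≈ -1.7 — neutral; leaves from a protonated alcohol (R–OH₂⁺)
H₂PO₄⁻: pKₐ(H₃PO₄) ≈ 2.1
p-O₂N–C₆H₄–O⁻: pKₐ(p-nitrophenol) ≈ 7.2
CH₃CH₂O⁻: pKₐ(CH₃CH₂OH) ≈ 16 — strong base; alkoxides do not leave unassisted

H₂O > H₂PO₄⁻ > p-O₂N–C₆H₄–O⁻ > CH₃CH₂O⁻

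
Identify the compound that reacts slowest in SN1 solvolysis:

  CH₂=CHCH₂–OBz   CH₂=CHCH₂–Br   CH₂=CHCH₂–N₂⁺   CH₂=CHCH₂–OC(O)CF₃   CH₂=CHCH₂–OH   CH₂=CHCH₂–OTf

CH₂=CHCH₂–OH

Same R in every case — rank the leaving groups.
The more stable X⁻ (or X) is on its own — i.e. the weaker a base it is — the better a leaving group it makes.
CH₂=CHCH₂–N₂⁺ loses N₂: no meaningful conjugate acid; N₂ departs as an exceptionally stable neutral molecule
CH₂=CHCH₂–OTf loses OTf⁻: pKₐ(CF₃SO₃H (triflic acid)) ≈ -14
CH₂=CHCH₂–Br loses Br⁻: pKₐ(HBr) ≈ -9
CH₂=CHCH₂–OC(O)CF₃ loses CF₃COO⁻: pKₐ(CF₃COOH) ≈ 0.2
CH₂=CHCH₂–OBz loses PhCOO⁻: pKₐ(C₆H₅COOH) ≈ 4.2
CH₂=CHCH₂–OH loses OH⁻: pKₐ(H₂O) ≈ 15.7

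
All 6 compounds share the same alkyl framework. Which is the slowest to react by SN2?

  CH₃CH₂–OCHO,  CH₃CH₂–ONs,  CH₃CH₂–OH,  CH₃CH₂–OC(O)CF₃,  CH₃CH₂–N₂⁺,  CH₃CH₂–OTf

CH₃CH₂–OH

The skeletons are identical, so relative rate is governed entirely by leaving-group ability.
The more stable X⁻ (or X) is on its own — i.e. the weaker a base it is — the better a leaving group it makes.
CH₃CH₂–N₂⁺ loses N₂: no meaningful conjugate acid; N₂ departs as an exceptionally stable neutral molecule
CH₃CH₂–OTf loses OTf⁻: pKₐ(CF₃SO₃H (triflic acid)) ≈ -14
CH₃CH₂–ONs loses ONs⁻: pKₐ(p-O₂NC₆H₄SO₃H) ≈ -3.5
CH₃CH₂–OC(O)CF₃ loses CF₃COO⁻: pKₐ(CF₃COOH) ≈ 0.2
CH₃CH₂–OCHO loses HCOO⁻: pKₐ(HCOOH) ≈ 3.8
CH₃CH₂–OH loses OH⁻: pKₐ(H₂O) ≈ 15.7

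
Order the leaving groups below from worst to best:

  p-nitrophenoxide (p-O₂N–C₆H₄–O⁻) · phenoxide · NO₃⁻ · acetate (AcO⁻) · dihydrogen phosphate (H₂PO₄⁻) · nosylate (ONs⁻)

The more stable X⁻ (or X) is on its own — i.e. the weaker a base it is — the better a leaving group it makes.
nosylate (ONs⁻): pKₐ(p-O₂NC₆H₄SO₃H) ≈ -3.5
NO₃⁻: pKₐ(HNO₃) ≈ -1.3
dihydrogen phosphate (H₂PO₄⁻): pKₐ(H₃PO₄) ≈ 2.1 — moderate base; biological leaving group after further activation
acetate (AcO⁻): pKₐ(CH₃COOH) ≈ 4.8
p-nitrophenoxide (p-O₂N–C₆H₄–O⁻): pKₐ(p-nitrophenol) ≈ 7.2
phenoxide: pKₐ(C₆H₅OH (phenol)) ≈ 10 — resonance into the ring helps, but still a poor LG
The question asks for worst first, so the sequence is read in increasing leaving-group ability.

phenoxide < p-nitrophenoxide (p-O₂N–C₆H₄–O⁻) < acetate (AcO⁻) < dihydrogen phosphate (H₂PO₄⁻) < NO₃⁻ < nosylate (ONs⁻)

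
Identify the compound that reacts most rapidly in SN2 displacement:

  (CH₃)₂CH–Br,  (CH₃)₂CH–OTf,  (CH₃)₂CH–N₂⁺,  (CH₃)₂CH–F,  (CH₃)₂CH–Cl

Same R in every case — rank the leaving groups.
The more stable X⁻ (or X) is on its own — i.e. the weaker a base it is — the better a leaving group it makes.
(CH₃)₂CH–N₂⁺ loses N₂: no meaningful conjugate acid; N₂ departs as an exceptionally stable neutral molecule
(CH₃)₂CH–OTf loses OTf⁻: pKₐ(CF₃SO₃H (triflic acid)) ≈ -14
(CH₃)₂CH–Br loses Br⁻: pKₐ(HBr) ≈ -9
(CH₃)₂CH–Cl loses Cl⁻: pKₐ(HCl) ≈ -7
(CH₃)₂CH–F loses F⁻: pKₐ(HF) ≈ 3.2

(CH₃)₂CH–N₂⁺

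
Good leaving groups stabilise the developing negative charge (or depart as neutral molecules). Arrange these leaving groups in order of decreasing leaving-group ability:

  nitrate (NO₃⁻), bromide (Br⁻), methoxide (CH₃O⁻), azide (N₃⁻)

Rank by basicity of the departing species: weakest base leaves most easily.
bromide (Br⁻): pKₐ(HBr) ≈ -9 — weak base; good leaving group
nitrate (NO₃⁻): pKₐ(HNO₃) ≈ -1.3
azide (N₃⁻): pKₐ(HN₃) ≈ 4.7
methoxide (CH₃O⁻): pKₐ(CH₃OH) ≈ 15.5

bromide (Br⁻) > nitrate (NO₃⁻) > azide (N₃⁻) > methoxide (CH₃O⁻)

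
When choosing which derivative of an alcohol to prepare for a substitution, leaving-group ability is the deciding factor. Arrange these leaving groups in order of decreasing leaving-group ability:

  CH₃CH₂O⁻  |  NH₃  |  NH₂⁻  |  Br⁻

Br⁻ > NH₃ > CH₃CH₂O⁻ > NH₂⁻

The more stable X⁻ (or X) is on its own — i.e. the weaker a base it is — the better a leaving group it makes.
Br⁻: pKₐ(HBr) ≈ -9
NH₃: pKₐ(NH₄⁺) ≈ 9.2
CH₃CH₂O⁻: pKₐ(CH₃CH₂OH) ≈ 16
NH₂⁻: pKₐ(NH₃) ≈ 38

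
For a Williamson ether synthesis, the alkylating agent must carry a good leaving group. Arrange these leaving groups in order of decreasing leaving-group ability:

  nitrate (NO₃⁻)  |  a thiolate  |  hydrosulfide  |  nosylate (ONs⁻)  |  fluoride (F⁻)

nosylate (ONs⁻) > nitrate (NO₃⁻) > fluoride (F⁻) > hydrosulfide > a thiolate

A good leaving group is a weak base: the lower the pKₐ of its conjugate acid, the more readily it departs.
nosylate (ONs⁻): pKₐ(p-O₂NC₆H₄SO₃H) ≈ -3.5
nitrate (NO₃⁻): pKₐ(HNO₃) ≈ -1.3
fluoride (F⁻): pKₐ(HF) ≈ 3.2
hydrosulfide: pKₐ(H₂S) ≈ 7
a thiolate: pKₐ(RSH (a thiol)) ≈ 10.5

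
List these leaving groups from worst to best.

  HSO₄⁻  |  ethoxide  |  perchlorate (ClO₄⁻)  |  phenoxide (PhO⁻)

The more stable X⁻ (or X) is on its own — i.e. the weaker a base it is — the better a leaving group it makes.
perchlorate (ClO₄⁻): pKₐ(HClO₄) ≈ -10 — extremely weak base; rarely used for safety reasons
HSO₄⁻: pKₐ(H₂SO₄) ≈ -3 — conjugate base of a strong mineral acid
phenoxide (PhO⁻): pKₐ(C₆H₅OH (phenol)) ≈ 10 — resonance into the ring helps, but still a poor LG
ethoxide: pKₐ(CH₃CH₂OH) ≈ 16 — strong base; alkoxides do not leave unassisted
Reversing gives the worst-to-best order requested.

ethoxide < phenoxide (PhO⁻) < HSO₄⁻ < perchlorate (ClO₄⁻)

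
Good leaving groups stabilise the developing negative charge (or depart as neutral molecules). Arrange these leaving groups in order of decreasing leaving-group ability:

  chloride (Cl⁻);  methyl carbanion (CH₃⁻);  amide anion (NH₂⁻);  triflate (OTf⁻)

triflate (OTf⁻) > chloride (Cl⁻) > amide anion (NH₂⁻) > methyl carbanion (CH₃⁻)

triflate (OTf⁻): pKₐ(CF₃SO₃H (triflic acid)) ≈ -14
chloride (Cl⁻): pKₐ(HCl) ≈ -7
amide anion (NH₂⁻): pKₐ(NH₃) ≈ 38
methyl carbanion (CH₃⁻): pKₐ(CH₄) ≈ 48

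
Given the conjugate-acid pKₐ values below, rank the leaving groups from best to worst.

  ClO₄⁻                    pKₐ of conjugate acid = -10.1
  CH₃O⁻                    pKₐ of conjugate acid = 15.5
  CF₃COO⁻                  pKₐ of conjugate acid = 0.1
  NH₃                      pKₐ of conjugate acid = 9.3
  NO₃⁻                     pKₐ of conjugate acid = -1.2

ClO₄⁻ > NO₃⁻ > CF₃COO⁻ > NH₃ > CH₃O⁻

Lower conjugate-acid pKₐ ⇒ weaker base ⇒ better leaving group.
Sorting by the given values: ClO₄⁻ (-10.1), NO₃⁻ (-1.2), CF₃COO⁻ (0.1), NH₃ (9.3), CH₃O⁻ (15.5).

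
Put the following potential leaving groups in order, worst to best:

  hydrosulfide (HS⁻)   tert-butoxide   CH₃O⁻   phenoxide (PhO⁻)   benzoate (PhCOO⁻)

tert-butoxide < CH₃O⁻ < phenoxide (PhO⁻) < hydrosulfide (HS⁻) < benzoate (PhCOO⁻)

A good leaving group is a weak base: the lower the pKₐ of its conjugate acid, the more readily it departs.
benzoate (PhCOO⁻): pKₐ(C₆H₅COOH) ≈ 4.2
hydrosulfide (HS⁻): pKₐ(H₂S) ≈ 7
phenoxide (PhO⁻): pKₐ(C₆H₅OH (phenol)) ≈ 10
CH₃O⁻: pKₐ(CH₃OH) ≈ 15.5 — strong base; alkoxides do not leave unassisted
tert-butoxide: pKₐ(t-BuOH) ≈ 18 — bulky, strongly basic alkoxide
The question asks for worst first, so the sequence is read in increasing leaving-group ability.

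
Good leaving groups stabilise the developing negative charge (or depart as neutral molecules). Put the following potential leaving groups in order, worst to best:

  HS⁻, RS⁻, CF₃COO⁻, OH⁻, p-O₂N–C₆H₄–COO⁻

CF₃COO⁻: pKₐ(CF₃COOH) ≈ 0.2
p-O₂N–C₆H₄–COO⁻: pKₐ(p-nitrobenzoic acid) ≈ 3.4
HS⁻: pKₐ(H₂S) ≈ 7
RS⁻: pKₐ(RSH (a thiol)) ≈ 10.5
OH⁻: pKₐ(H₂O) ≈ 15.7
The question asks for worst first, so the sequence is read in increasing leaving-group ability.

OH⁻ < RS⁻ < HS⁻ < p-O₂N–C₆H₄–COO⁻ < CF₃COO⁻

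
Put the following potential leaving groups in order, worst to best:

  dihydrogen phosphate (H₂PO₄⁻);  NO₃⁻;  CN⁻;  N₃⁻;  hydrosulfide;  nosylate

CN⁻ < hydrosulfide < N₃⁻ < dihydrogen phosphate (H₂PO₄⁻) < NO₃⁻ < nosylate

nosylate: pKₐ(p-O₂NC₆H₄SO₃H) ≈ -3.5
NO₃⁻: pKₐ(HNO₃) ≈ -1.3
dihydrogen phosphate (H₂PO₄⁻): pKₐ(H₃PO₄) ≈ 2.1
N₃⁻: pKₐ(HN₃) ≈ 4.7
hydrosulfide: pKₐ(H₂S) ≈ 7
CN⁻: pKₐ(HCN) ≈ 9.2
Listed from poorest to best leaving group as asked.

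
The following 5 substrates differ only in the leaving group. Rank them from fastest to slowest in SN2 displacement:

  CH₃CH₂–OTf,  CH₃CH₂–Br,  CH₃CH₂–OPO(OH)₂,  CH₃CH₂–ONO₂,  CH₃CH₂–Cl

CH₃CH₂–OTf > CH₃CH₂–Br > CH₃CH₂–Cl > CH₃CH₂–ONO₂ > CH₃CH₂–OPO(OH)₂

With the same alkyl group throughout, only the leaving group differentiates the rates.
A good leaving group is a weak base: the lower the pKₐ of its conjugate acid, the more readily it departs.
CH₃CH₂–OTf loses OTf⁻: pKₐ(CF₃SO₃H (triflic acid)) ≈ -14
CH₃CH₂–Br loses Br⁻: pKₐ(HBr) ≈ -9
CH₃CH₂–Cl loses Cl⁻: pKₐ(HCl) ≈ -7
CH₃CH₂–ONO₂ loses NO₃⁻: pKₐ(HNO₃) ≈ -1.3
CH₃CH₂–OPO(OH)₂ loses H₂PO₄⁻: pKₐ(H₃PO₄) ≈ 2.1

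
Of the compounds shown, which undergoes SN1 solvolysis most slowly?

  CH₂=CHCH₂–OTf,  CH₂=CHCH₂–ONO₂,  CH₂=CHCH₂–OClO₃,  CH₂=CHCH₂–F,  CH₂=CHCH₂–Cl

CH₂=CHCH₂–F

The skeletons are identical, so relative rate is governed entirely by leaving-group ability.
A good leaving group is a weak base: the lower the pKₐ of its conjugate acid, the more readily it departs.
CH₂=CHCH₂–OTf loses OTf⁻: pKₐ(CF₃SO₃H (triflic acid)) ≈ -14
CH₂=CHCH₂–OClO₃ loses ClO₄⁻: pKₐ(HClO₄) ≈ -10
CH₂=CHCH₂–Cl loses Cl⁻: pKₐ(HCl) ≈ -7
CH₂=CHCH₂–ONO₂ loses NO₃⁻: pKₐ(HNO₃) ≈ -1.3
CH₂=CHCH₂–F loses F⁻: pKₐ(HF) ≈ 3.2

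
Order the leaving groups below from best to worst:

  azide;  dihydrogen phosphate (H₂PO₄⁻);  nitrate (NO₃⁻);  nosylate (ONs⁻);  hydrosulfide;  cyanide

Rank by basicity of the departing species: weakest base leaves most easily.
nosylate (ONs⁻): pKₐ(p-O₂NC₆H₄SO₃H) ≈ -3.5
nitrate (NO₃⁻): pKₐ(HNO₃) ≈ -1.3
dihydrogen phosphate (H₂PO₄⁻): pKₐ(H₃PO₄) ≈ 2.1
azide: pKₐ(HN₃) ≈ 4.7
hydrosulfide: pKₐ(H₂S) ≈ 7
cyanide: pKₐ(HCN) ≈ 9.2

nosylate (ONs⁻) > nitrate (NO₃⁻) > dihydrogen phosphate (H₂PO₄⁻) > azide > hydrosulfide > cyanide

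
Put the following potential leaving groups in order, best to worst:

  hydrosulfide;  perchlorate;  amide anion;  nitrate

perchlorate > nitrate > hydrosulfide > amide anion

perchlorate: pKₐ(HClO₄) ≈ -10 — extremely weak base; rarely used for safety reasons
nitrate: pKₐ(HNO₃) ≈ -1.3 — resonance-delocalised over three oxygens
hydrosulfide: pKₐ(H₂S) ≈ 7 — larger and more polarisable than the oxygen analogue
amide anion: pKₐ(NH₃) ≈ 38 — extremely strong base; never a leaving group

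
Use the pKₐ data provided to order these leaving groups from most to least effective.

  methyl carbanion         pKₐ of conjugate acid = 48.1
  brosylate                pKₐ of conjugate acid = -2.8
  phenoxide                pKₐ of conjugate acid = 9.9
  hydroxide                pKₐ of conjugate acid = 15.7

Lower conjugate-acid pKₐ ⇒ weaker base ⇒ better leaving group.
Sorting by the given values: brosylate (-2.8), phenoxide (9.9), hydroxide (15.7), methyl carbanion (48.1).

brosylate > phenoxide > hydroxide > methyl carbanion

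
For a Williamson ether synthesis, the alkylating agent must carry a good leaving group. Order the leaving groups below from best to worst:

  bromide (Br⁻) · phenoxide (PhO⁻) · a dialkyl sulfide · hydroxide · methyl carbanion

bromide (Br⁻) > a dialkyl sulfide > phenoxide (PhO⁻) > hydroxide > methyl carbanion

Leaving-group ability tracks the stability of the departed species; conjugate-acid pKₐ is the usual yardstick (lower pKₐ → better LG).
bromide (Br⁻): pKₐ(HBr) ≈ -9 — weak base; good leaving group
a dialkyl sulfide: pKₐ(R'₂SH⁺) ≈ -7 — neutral; leaves from a sulfonium salt (R–SR'₂⁺)
phenoxide (PhO⁻): pKₐ(C₆H₅OH (phenol)) ≈ 10
hydroxide: pKₐ(H₂O) ≈ 15.7
methyl carbanion: pKₐ(CH₄) ≈ 48 — unstabilised carbanion; the worst conceivable leaving group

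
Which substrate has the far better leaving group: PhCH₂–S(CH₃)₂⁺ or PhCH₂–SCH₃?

From PhCH₂–SCH₃ the departing group would be RS⁻ (pKₐ(RSH (a thiol)) ≈ 10.5). Moderately basic; rarely leaves without activation.
From PhCH₂–S(CH₃)₂⁺ the leaving group is SR'₂ (pKₐ(R'₂SH⁺) ≈ -7). Neutral; leaves from a sulfonium salt (R–SR'₂⁺).
(In practice PhCH₂–S(CH₃)₂⁺ is made from PhCH₂–SCH₃ by S-methylation with CH₃I, allowing neutral dimethyl sulfide, rather than methanethiolate, to depart.)

PhCH₂–S(CH₃)₂⁺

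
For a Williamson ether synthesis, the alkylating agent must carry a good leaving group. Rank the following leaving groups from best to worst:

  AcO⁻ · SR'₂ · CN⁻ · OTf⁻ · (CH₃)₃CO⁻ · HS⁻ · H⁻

OTf⁻ > SR'₂ > AcO⁻ > HS⁻ > CN⁻ > (CH₃)₃CO⁻ > H⁻

OTf⁻: pKₐ(CF₃SO₃H (triflic acid)) ≈ -14
SR'₂: pKₐ(R'₂SH⁺) ≈ -7
AcO⁻: pKₐ(CH₃COOH) ≈ 4.8 — resonance-stabilised but still a weak base
HS⁻: pKₐ(H₂S) ≈ 7
CN⁻: pKₐ(HCN) ≈ 9.2 — sp carbon stabilises the charge somewhat, but still a poor LG
(CH₃)₃CO⁻: pKₐ(t-BuOH) ≈ 18 — bulky, strongly basic alkoxide
H⁻: pKₐ(H₂) ≈ 36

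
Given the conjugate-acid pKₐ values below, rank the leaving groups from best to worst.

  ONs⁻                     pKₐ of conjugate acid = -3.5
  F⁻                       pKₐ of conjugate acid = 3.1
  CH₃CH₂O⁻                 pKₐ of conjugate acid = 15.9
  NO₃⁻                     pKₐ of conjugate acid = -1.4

Lower conjugate-acid pKₐ ⇒ weaker base ⇒ better leaving group.
Sorting by the given values: ONs⁻ (-3.5), NO₃⁻ (-1.4), F⁻ (3.1), CH₃CH₂O⁻ (15.9).

ONs⁻ > NO₃⁻ > F⁻ > CH₃CH₂O⁻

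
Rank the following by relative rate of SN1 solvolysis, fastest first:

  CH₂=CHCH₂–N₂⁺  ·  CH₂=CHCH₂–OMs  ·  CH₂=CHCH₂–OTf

CH₂=CHCH₂–N₂⁺ > CH₂=CHCH₂–OTf > CH₂=CHCH₂–OMs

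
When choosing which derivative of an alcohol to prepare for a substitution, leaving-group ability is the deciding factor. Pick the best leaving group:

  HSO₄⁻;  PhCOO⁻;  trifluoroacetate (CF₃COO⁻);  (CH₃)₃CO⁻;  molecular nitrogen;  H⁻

Leaving-group ability tracks the stability of the departed species; conjugate-acid pKₐ is the usual yardstick (lower pKₐ → better LG).
molecular nitrogen: no meaningful conjugate acid; N₂ departs as an exceptionally stable neutral molecule
HSO₄⁻: pKₐ(H₂SO₄) ≈ -3
trifluoroacetate (CF₃COO⁻): pKₐ(CF₃COOH) ≈ 0.2
PhCOO⁻: pKₐ(C₆H₅COOH) ≈ 4.2
(CH₃)₃CO⁻: pKₐ(t-BuOH) ≈ 18
H⁻: pKₐ(H₂) ≈ 36

molecular nitrogen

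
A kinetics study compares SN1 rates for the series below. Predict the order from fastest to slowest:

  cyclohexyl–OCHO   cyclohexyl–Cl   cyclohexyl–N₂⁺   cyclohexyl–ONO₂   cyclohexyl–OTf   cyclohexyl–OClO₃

Identical carbon frameworks mean the comparison reduces to leaving-group quality.
A good leaving group is a weak base: the lower the pKₐ of its conjugate acid, the more readily it departs.
cyclohexyl–N₂⁺ loses N₂: no meaningful conjugate acid; N₂ departs as an exceptionally stable neutral molecule
cyclohexyl–OTf loses OTf⁻: pKₐ(CF₃SO₃H (triflic acid)) ≈ -14
cyclohexyl–OClO₃ loses ClO₄⁻: pKₐ(HClO₄) ≈ -10
cyclohexyl–Cl loses Cl⁻: pKₐ(HCl) ≈ -7
cyclohexyl–ONO₂ loses NO₃⁻: pKₐ(HNO₃) ≈ -1.3
cyclohexyl–OCHO loses HCOO⁻: pKₐ(HCOOH) ≈ 3.8

cyclohexyl–N₂⁺ > cyclohexyl–OTf > cyclohexyl–OClO₃ > cyclohexyl–Cl > cyclohexyl–ONO₂ > cyclohexyl–OCHO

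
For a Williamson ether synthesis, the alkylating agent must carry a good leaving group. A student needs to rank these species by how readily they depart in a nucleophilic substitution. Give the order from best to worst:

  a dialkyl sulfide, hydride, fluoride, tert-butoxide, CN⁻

a dialkyl sulfide > fluoride > CN⁻ > tert-butoxide > hydride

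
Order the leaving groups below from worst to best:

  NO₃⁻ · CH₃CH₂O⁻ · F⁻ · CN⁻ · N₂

A good leaving group is a weak base: the lower the pKₐ of its conjugate acid, the more readily it departs.
N₂: no meaningful conjugate acid; N₂ departs as an exceptionally stable neutral molecule
NO₃⁻: pKₐ(HNO₃) ≈ -1.3
F⁻: pKₐ(HF) ≈ 3.2
CN⁻: pKₐ(HCN) ≈ 9.2
CH₃CH₂O⁻: pKₐ(CH₃CH₂OH) ≈ 16
The question asks for worst first, so the sequence is read in increasing leaving-group ability.

CH₃CH₂O⁻ < CN⁻ < F⁻ < NO₃⁻ < N₂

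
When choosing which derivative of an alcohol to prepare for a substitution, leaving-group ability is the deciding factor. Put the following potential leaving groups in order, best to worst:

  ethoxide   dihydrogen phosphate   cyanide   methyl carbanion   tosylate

tosylate > dihydrogen phosphate > cyanide > ethoxide > methyl carbanion

tosylate: pKₐ(p-CH₃C₆H₄SO₃H (TsOH)) ≈ -2.8
dihydrogen phosphate: pKₐ(H₃PO₄) ≈ 2.1
cyanide: pKₐ(HCN) ≈ 9.2
ethoxide: pKₐ(CH₃CH₂OH) ≈ 16
methyl carbanion: pKₐ(CH₄) ≈ 48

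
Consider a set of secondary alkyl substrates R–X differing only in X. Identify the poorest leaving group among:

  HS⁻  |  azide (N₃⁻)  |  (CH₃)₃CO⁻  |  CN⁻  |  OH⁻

(CH₃)₃CO⁻

Rank by basicity of the departing species: weakest base leaves most easily.
azide (N₃⁻): pKₐ(HN₃) ≈ 4.7
HS⁻: pKₐ(H₂S) ≈ 7
CN⁻: pKₐ(HCN) ≈ 9.2
OH⁻: pKₐ(H₂O) ≈ 15.7
(CH₃)₃CO⁻: pKₐ(t-BuOH) ≈ 18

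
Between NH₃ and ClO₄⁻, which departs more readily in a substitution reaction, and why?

ClO₄⁻

ClO₄⁻ is the better leaving group.
pKₐ(HClO₄) ≈ -10 versus pKₐ(NH₄⁺) ≈ 9.2: ClO₄⁻ is the much weaker base.
Extremely weak base; rarely used for safety reasons.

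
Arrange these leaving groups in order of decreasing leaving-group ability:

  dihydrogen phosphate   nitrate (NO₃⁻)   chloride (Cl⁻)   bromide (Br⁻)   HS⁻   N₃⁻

bromide (Br⁻) > chloride (Cl⁻) > nitrate (NO₃⁻) > dihydrogen phosphate > N₃⁻ > HS⁻

bromide (Br⁻): pKₐ(HBr) ≈ -9 — weak base; good leaving group
chloride (Cl⁻): pKₐ(HCl) ≈ -7
nitrate (NO₃⁻): pKₐ(HNO₃) ≈ -1.3 — resonance-delocalised over three oxygens
dihydrogen phosphate: pKₐ(H₃PO₄) ≈ 2.1 — moderate base; biological leaving group after further activation
N₃⁻: pKₐ(HN₃) ≈ 4.7 — linear, resonance-stabilised
HS⁻: pKₐ(H₂S) ≈ 7 — larger and more polarisable than the oxygen analogue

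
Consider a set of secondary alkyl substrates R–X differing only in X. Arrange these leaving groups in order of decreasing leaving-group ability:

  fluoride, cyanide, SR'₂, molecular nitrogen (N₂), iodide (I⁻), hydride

A good leaving group is a weak base: the lower the pKₐ of its conjugate acid, the more readily it departs.
molecular nitrogen (N₂): no meaningful conjugate acid; N₂ departs as an exceptionally stable neutral molecule
iodide (I⁻): pKₐ(HI) ≈ -10
SR'₂: pKₐ(R'₂SH⁺) ≈ -7
fluoride: pKₐ(HF) ≈ 3.2
cyanide: pKₐ(HCN) ≈ 9.2
hydride: pKₐ(H₂) ≈ 36

molecular nitrogen (N₂) > iodide (I⁻) > SR'₂ > fluoride > cyanide > hydride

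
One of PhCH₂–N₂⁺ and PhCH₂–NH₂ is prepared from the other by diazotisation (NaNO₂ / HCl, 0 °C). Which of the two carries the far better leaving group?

PhCH₂–N₂⁺

From PhCH₂–NH₂ the departing group would be NH₂⁻ (pKₐ(NH₃) ≈ 38). Extremely strong base; never a leaving group.
From PhCH₂–N₂⁺ the leaving group is N₂ (no meaningful conjugate acid; N₂ departs as an exceptionally stable neutral molecule).
Diazotisation (NaNO₂ / HCl, 0 °C) works by generating a diazonium salt that expels N₂, making PhCH₂–N₂⁺ enormously more reactive.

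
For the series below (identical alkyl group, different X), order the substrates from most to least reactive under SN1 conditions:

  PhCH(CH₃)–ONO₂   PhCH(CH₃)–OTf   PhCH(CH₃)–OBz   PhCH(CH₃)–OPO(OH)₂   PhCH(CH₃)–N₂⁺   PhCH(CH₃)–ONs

Identical carbon frameworks mean the comparison reduces to leaving-group quality.
The more stable X⁻ (or X) is on its own — i.e. the weaker a base it is — the better a leaving group it makes.
PhCH(CH₃)–N₂⁺ loses N₂: no meaningful conjugate acid; N₂ departs as an exceptionally stable neutral molecule
PhCH(CH₃)–OTf loses OTf⁻: pKₐ(CF₃SO₃H (triflic acid)) ≈ -14
PhCH(CH₃)–ONs loses ONs⁻: pKₐ(p-O₂NC₆H₄SO₃H) ≈ -3.5
PhCH(CH₃)–ONO₂ loses NO₃⁻: pKₐ(HNO₃) ≈ -1.3
PhCH(CH₃)–OPO(OH)₂ loses H₂PO₄⁻: pKₐ(H₃PO₄) ≈ 2.1
PhCH(CH₃)–OBz loses PhCOO⁻: pKₐ(C₆H₅COOH) ≈ 4.2

PhCH(CH₃)–N₂⁺ > PhCH(CH₃)–OTf > PhCH(CH₃)–ONs > PhCH(CH₃)–ONO₂ > PhCH(CH₃)–OPO(OH)₂ > PhCH(CH₃)–OBz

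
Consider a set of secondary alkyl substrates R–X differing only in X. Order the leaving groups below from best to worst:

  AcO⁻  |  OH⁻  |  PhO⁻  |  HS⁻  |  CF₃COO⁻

A good leaving group is a weak base: the lower the pKₐ of its conjugate acid, the more readily it departs.
CF₃COO⁻: pKₐ(CF₃COOH) ≈ 0.2 — strongly electron-withdrawing CF₃ stabilises the carboxylate
AcO⁻: pKₐ(CH₃COOH) ≈ 4.8 — resonance-stabilised but still a weak base
HS⁻: pKₐ(H₂S) ≈ 7 — larger and more polarisable than the oxygen analogue
PhO⁻: pKₐ(C₆H₅OH (phenol)) ≈ 10
OH⁻: pKₐ(H₂O) ≈ 15.7 — strong base; essentially never leaves without prior activation

CF₃COO⁻ > AcO⁻ > HS⁻ > PhO⁻ > OH⁻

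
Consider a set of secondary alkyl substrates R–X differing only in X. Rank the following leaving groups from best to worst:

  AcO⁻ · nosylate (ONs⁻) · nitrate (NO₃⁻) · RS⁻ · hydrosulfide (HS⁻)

nosylate (ONs⁻): pKₐ(p-O₂NC₆H₄SO₃H) ≈ -3.5
nitrate (NO₃⁻): pKₐ(HNO₃) ≈ -1.3
AcO⁻: pKₐ(CH₃COOH) ≈ 4.8
hydrosulfide (HS⁻): pKₐ(H₂S) ≈ 7
RS⁻: pKₐ(RSH (a thiol)) ≈ 10.5

nosylate (ONs⁻) > nitrate (NO₃⁻) > AcO⁻ > hydrosulfide (HS⁻) > RS⁻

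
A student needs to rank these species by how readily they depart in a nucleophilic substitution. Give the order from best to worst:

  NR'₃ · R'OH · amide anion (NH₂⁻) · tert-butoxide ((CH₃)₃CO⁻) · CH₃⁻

R'OH > NR'₃ > tert-butoxide ((CH₃)₃CO⁻) > amide anion (NH₂⁻) > CH₃⁻

R'OH: pKₐ(R'OH₂⁺) ≈ -2.4
NR'₃: pKₐ(R'₃NH⁺) ≈ 10.7
tert-butoxide ((CH₃)₃CO⁻): pKₐ(t-BuOH) ≈ 18
amide anion (NH₂⁻): pKₐ(NH₃) ≈ 38
CH₃⁻: pKₐ(CH₄) ≈ 48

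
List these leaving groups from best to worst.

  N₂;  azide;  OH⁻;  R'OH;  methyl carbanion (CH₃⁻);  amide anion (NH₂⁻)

N₂ > R'OH > azide > OH⁻ > amide anion (NH₂⁻) > methyl carbanion (CH₃⁻)

A good leaving group is a weak base: the lower the pKₐ of its conjugate acid, the more readily it departs.
N₂: no meaningful conjugate acid; N₂ departs as an exceptionally stable neutral molecule
R'OH: pKₐ(R'OH₂⁺) ≈ -2.4
azide: pKₐ(HN₃) ≈ 4.7
OH⁻: pKₐ(H₂O) ≈ 15.7
amide anion (NH₂⁻): pKₐ(NH₃) ≈ 38
methyl carbanion (CH₃⁻): pKₐ(CH₄) ≈ 48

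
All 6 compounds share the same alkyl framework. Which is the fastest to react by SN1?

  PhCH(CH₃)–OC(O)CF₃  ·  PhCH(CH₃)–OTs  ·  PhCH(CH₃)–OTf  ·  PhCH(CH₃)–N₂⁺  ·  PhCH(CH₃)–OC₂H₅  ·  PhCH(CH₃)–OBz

With the same alkyl group throughout, only the leaving group differentiates the rates.
Leaving-group ability tracks the stability of the departed species; conjugate-acid pKₐ is the usual yardstick (lower pKₐ → better LG).
PhCH(CH₃)–N₂⁺ loses N₂: no meaningful conjugate acid; N₂ departs as an exceptionally stable neutral molecule
PhCH(CH₃)–OTf loses OTf⁻: pKₐ(CF₃SO₃H (triflic acid)) ≈ -14
PhCH(CH₃)–OTs loses OTs⁻: pKₐ(p-CH₃C₆H₄SO₃H (TsOH)) ≈ -2.8
PhCH(CH₃)–OC(O)CF₃ loses CF₃COO⁻: pKₐ(CF₃COOH) ≈ 0.2
PhCH(CH₃)–OBz loses PhCOO⁻: pKₐ(C₆H₅COOH) ≈ 4.2
PhCH(CH₃)–OC₂H₅ loses CH₃CH₂O⁻: pKₐ(CH₃CH₂OH) ≈ 16

PhCH(CH₃)–N₂⁺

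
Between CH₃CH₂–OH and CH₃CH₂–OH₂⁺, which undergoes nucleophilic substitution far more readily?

From CH₃CH₂–OH the departing group would be OH⁻ (pKₐ(H₂O) ≈ 15.7). Strong base; essentially never leaves without prior activation.
From CH₃CH₂–OH₂⁺ the leaving group is H₂O (pKₐ(H₃O⁺) ≈ -1.7). Neutral; leaves from a protonated alcohol (R–OH₂⁺).
(In practice CH₃CH₂–OH₂⁺ is made from CH₃CH₂–OH by protonation with strong acid, converting the leaving group from hydroxide to neutral water.)

CH₃CH₂–OH₂⁺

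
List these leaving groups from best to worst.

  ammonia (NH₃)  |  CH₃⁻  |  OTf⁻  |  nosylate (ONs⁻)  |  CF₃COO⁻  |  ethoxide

The more stable X⁻ (or X) is on its own — i.e. the weaker a base it is — the better a leaving group it makes.
OTf⁻: pKₐ(CF₃SO₃H (triflic acid)) ≈ -14
nosylate (ONs⁻): pKₐ(p-O₂NC₆H₄SO₃H) ≈ -3.5
CF₃COO⁻: pKₐ(CF₃COOH) ≈ 0.2 — strongly electron-withdrawing CF₃ stabilises the carboxylate
ammonia (NH₃): pKₐ(NH₄⁺) ≈ 9.2 — neutral but moderately basic; leaves from R–NH₃⁺
ethoxide: pKₐ(CH₃CH₂OH) ≈ 16 — strong base; alkoxides do not leave unassisted
CH₃⁻: pKₐ(CH₄) ≈ 48

OTf⁻ > nosylate (ONs⁻) > CF₃COO⁻ > ammonia (NH₃) > ethoxide > CH₃⁻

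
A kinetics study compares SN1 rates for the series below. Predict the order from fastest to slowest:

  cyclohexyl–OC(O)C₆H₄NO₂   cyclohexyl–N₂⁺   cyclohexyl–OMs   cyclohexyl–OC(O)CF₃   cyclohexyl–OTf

cyclohexyl–N₂⁺ > cyclohexyl–OTf > cyclohexyl–OMs > cyclohexyl–OC(O)CF₃ > cyclohexyl–OC(O)C₆H₄NO₂

Identical carbon frameworks mean the comparison reduces to leaving-group quality.
The more stable X⁻ (or X) is on its own — i.e. the weaker a base it is — the better a leaving group it makes.
cyclohexyl–N₂⁺ loses N₂: no meaningful conjugate acid; N₂ departs as an exceptionally stable neutral molecule
cyclohexyl–OTf loses OTf⁻: pKₐ(CF₃SO₃H (triflic acid)) ≈ -14
cyclohexyl–OMs loses OMs⁻: pKₐ(CH₃SO₃H (MsOH)) ≈ -1.9
cyclohexyl–OC(O)CF₃ loses CF₃COO⁻: pKₐ(CF₃COOH) ≈ 0.2
cyclohexyl–OC(O)C₆H₄NO₂ loses p-O₂N–C₆H₄–COO⁻: pKₐ(p-nitrobenzoic acid) ≈ 3.4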